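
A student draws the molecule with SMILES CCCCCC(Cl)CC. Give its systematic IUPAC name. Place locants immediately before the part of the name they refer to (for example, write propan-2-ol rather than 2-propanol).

3-chlorooctane

The parent chain contains 8 carbons (octane).
Choose the numbering such that the substituent locant set {3} is lower than {6} at the first point of difference.
That gives a chloro group at C-3.
Assembling the pieces gives 3-chlorooctane.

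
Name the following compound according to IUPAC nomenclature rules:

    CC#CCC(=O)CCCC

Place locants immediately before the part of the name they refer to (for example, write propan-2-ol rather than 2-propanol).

non-2-yn-5-one

The longest carbon chain that includes the carbonyl and the multiple bond has 9 carbons, so the parent hydride is nonane.
The principal characteristic group is a ketone (C=O on an internal carbon), named with the suffix -one.
A C≡C triple bond in the chain gives the infix -yne-.
Choose the numbering such that numbering from this end puts the triple bond at C-2 rather than C-7.
With this numbering: the carbonyl at C-5; the triple bond between C-2 and C-3.
Assembling the pieces gives non-2-yn-5-one.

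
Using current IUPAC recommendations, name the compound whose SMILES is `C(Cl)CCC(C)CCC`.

1-chloro-4-methylheptane

The longest continuous carbon chain has 7 atoms, so the parent hydride is heptane.
Choose the numbering such that the substituent locant set {1,4} is lower than {4,7} at the first point of difference.
That gives a chloro group at C-1; a methyl group at C-4.
Prefixes are listed alphabetically: chloro, methyl.
Putting it together: 1-chloro-4-methylheptane.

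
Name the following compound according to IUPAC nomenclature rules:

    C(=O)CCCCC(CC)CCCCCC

6-ethyldodecanal

The longest carbon chain that includes the –CHO group has 12 carbons, so the parent hydride is dodecane.
An aldehyde (terminal –CHO) is the principal characteristic group, giving the suffix -al.
The numbering direction is chosen so that the aldehyde carbon is C-1 by definition.
With this numbering: an ethyl group at C-6.
The name is 6-ethyldodecanal.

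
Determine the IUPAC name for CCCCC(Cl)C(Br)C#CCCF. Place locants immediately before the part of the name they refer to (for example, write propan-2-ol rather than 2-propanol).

The longest chain bearing the multiple bond is 10 carbons long (decane).
The chain contains a C≡C triple bond, so the unsaturation ending is -yne.
Choose the numbering such that numbering from this end puts the triple bond at C-3 rather than C-7.
This places the triple bond between C-3 and C-4; a bromo group at C-5; a chloro group at C-6; a fluoro group at C-1.
Substituent prefixes are cited in alphabetical order (multiplying prefixes like di-/tri- are ignored for ordering).
Assembling the pieces gives 5-bromo-6-chloro-1-fluorodec-3-yne.

5-bromo-6-chloro-1-fluorodec-3-yne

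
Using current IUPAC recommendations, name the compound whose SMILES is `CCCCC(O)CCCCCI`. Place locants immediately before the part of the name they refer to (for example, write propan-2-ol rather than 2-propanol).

The longest chain bearing the –OH group is 10 carbons long (decane).
An alcohol (–OH) is the principal characteristic group, giving the suffix -ol.
Number the chain so that numbering from this end puts the hydroxyl group at C-5 rather than C-6.
That gives the hydroxyl at C-5; an iodo group at C-10.
The name is 10-iododecan-5-ol.

10-iododecan-5-ol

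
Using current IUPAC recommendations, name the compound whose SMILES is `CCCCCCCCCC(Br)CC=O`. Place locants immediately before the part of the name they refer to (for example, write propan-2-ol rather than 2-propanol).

3-bromododecanal

Counting along the main chain through the –CHO group gives 12 carbons: the parent is dodecane.
An aldehyde (terminal –CHO) is the principal characteristic group, giving the suffix -al.
Number the chain so that the aldehyde carbon is C-1 by definition.
That gives a bromo group at C-3.
The name is 3-bromododecanal.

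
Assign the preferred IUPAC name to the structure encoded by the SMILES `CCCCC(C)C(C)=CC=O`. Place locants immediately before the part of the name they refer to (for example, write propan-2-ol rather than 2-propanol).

Counting along the main chain through the –CHO group and the multiple bond gives 8 carbons: the parent is octane.
The highest-priority functional group is an aldehyde (terminal –CHO), so the name ends in -al.
There is one C=C double bond, indicated by the ending -ene.
The numbering direction is chosen so that the aldehyde carbon is C-1 by definition.
With this numbering: the double bond between C-2 and C-3; methyl groups at C-3 and C-4.
Putting it together: 3,4-dimethyloct-2-enal.

3,4-dimethyloct-2-enal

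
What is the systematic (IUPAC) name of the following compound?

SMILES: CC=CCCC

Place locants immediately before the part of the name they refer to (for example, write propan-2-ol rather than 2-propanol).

hex-2-ene

Counting along the main chain through the multiple bond gives 6 carbons: the parent is hexane.
There is one C=C double bond, indicated by the ending -ene.
Choose the numbering such that numbering from this end puts the double bond at C-2 rather than C-4.
With this numbering: the double bond between C-2 and C-3.
Putting it together: hex-2-ene.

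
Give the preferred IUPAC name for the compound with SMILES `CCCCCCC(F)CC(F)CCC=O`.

4,6-difluorododecanal

The longest carbon chain that includes the –CHO group has 12 carbons, so the parent hydride is dodecane.
The principal characteristic group is an aldehyde (terminal –CHO), named with the suffix -al.
Choose the numbering such that the aldehyde carbon is C-1 by definition.
This places fluoro groups at C-4 and C-6.
Assembling the pieces gives 4,6-difluorododecanal.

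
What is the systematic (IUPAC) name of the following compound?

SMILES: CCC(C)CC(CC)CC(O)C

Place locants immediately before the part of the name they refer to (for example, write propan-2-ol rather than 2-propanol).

4-ethyl-6-methyloctan-2-ol

The longest carbon chain that includes the –OH group has 8 carbons, so the parent hydride is octane.
An alcohol (–OH) is the principal characteristic group, giving the suffix -ol.
Choose the numbering such that numbering from this end puts the hydroxyl group at C-2 rather than C-7.
That gives the hydroxyl at C-2; an ethyl group at C-4; a methyl group at C-6.
Substituent prefixes are cited in alphabetical order (multiplying prefixes like di-/tri- are ignored for ordering).
Assembling the pieces gives 4-ethyl-6-methyloctan-2-ol.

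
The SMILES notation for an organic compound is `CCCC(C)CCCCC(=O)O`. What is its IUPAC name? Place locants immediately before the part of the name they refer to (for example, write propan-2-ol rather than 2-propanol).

The longest chain bearing the –COOH group is 9 carbons long (nonane).
A carboxylic acid (terminal –COOH) is the principal characteristic group, giving the suffix -oic acid.
Number the chain so that the carboxylic acid carbon is C-1 by definition.
This places a methyl group at C-6.
The name is 6-methylnonanoic acid.

6-methylnonanoic acid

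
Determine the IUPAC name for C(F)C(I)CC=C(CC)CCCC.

The longest carbon chain that includes the multiple bond has 9 carbons, so the parent hydride is nonane.
A C=C double bond in the chain gives the infix -ene-.
Number the chain so that numbering from this end puts the double bond at C-4 rather than C-5.
This places the double bond between C-4 and C-5; an ethyl group at C-5; a fluoro group at C-1; an iodo group at C-2.
Substituent prefixes are cited in alphabetical order (multiplying prefixes like di-/tri- are ignored for ordering).
Assembling the pieces gives 5-ethyl-1-fluoro-2-iodonon-4-ene.

5-ethyl-1-fluoro-2-iodonon-4-ene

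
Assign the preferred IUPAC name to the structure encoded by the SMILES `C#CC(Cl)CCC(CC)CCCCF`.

The longest carbon chain that includes the multiple bond has 10 carbons, so the parent hydride is decane.
A C≡C triple bond in the chain gives the infix -yne-.
The numbering direction is chosen so that numbering from this end puts the triple bond at C-1 rather than C-9.
This places the triple bond between C-1 and C-2; a chloro group at C-3; an ethyl group at C-6; a fluoro group at C-10.
Prefixes are listed alphabetically: chloro, ethyl, fluoro.
Assembling the pieces gives 3-chloro-6-ethyl-10-fluorodec-1-yne.

3-chloro-6-ethyl-10-fluorodec-1-yne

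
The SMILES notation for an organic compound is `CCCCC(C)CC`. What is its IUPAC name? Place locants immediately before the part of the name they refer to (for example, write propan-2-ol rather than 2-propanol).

3-methylheptane

The parent chain contains 7 carbons (heptane).
Number the chain so that the substituent locant set {3} is lower than {5} at the first point of difference.
That gives a methyl group at C-3.
The name is 3-methylheptane.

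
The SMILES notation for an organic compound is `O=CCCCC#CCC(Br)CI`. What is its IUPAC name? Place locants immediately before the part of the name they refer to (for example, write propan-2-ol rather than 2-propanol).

Counting along the main chain through the –CHO group and the multiple bond gives 9 carbons: the parent is nonane.
An aldehyde (terminal –CHO) is the principal characteristic group, giving the suffix -al.
The chain contains a C≡C triple bond, so the unsaturation ending is -yne.
Number the chain so that the aldehyde carbon is C-1 by definition.
With this numbering: the triple bond between C-5 and C-6; a bromo group at C-8; an iodo group at C-9.
Prefixes are listed alphabetically: bromo, iodo.
The name is 8-bromo-9-iodonon-5-ynal.

8-bromo-9-iodonon-5-ynal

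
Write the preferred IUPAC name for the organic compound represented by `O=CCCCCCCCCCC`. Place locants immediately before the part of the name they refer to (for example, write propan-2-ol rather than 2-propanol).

undecanal

The longest chain bearing the –CHO group is 11 carbons long (undecane).
The principal characteristic group is an aldehyde (terminal –CHO), named with the suffix -al.
Choose the numbering such that the aldehyde carbon is C-1 by definition.
Putting it together: undecanal.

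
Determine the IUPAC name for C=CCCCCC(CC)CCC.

7-ethyldec-1-ene

The longest chain bearing the multiple bond is 10 carbons long (decane).
The chain contains a C=C double bond, so the unsaturation ending is -ene.
The numbering direction is chosen so that numbering from this end puts the double bond at C-1 rather than C-9.
That gives the double bond between C-1 and C-2; an ethyl group at C-7.
Putting it together: 7-ethyldec-1-ene.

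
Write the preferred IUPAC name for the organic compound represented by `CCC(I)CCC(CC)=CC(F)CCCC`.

Counting along the main chain through the multiple bond gives 12 carbons: the parent is dodecane.
The chain contains a C=C double bond, so the unsaturation ending is -ene.
Number the chain so that the substituent locant set {3,6,8} is lower than {5,7,10} at the first point of difference.
That gives the double bond between C-6 and C-7; an ethyl group at C-6; a fluoro group at C-8; an iodo group at C-3.
Substituent prefixes are cited in alphabetical order (multiplying prefixes like di-/tri- are ignored for ordering).
The name is 6-ethyl-8-fluoro-3-iodododec-6-ene.

6-ethyl-8-fluoro-3-iodododec-6-ene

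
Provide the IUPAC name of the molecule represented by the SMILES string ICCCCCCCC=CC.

10-iododec-2-ene

Counting along the main chain through the multiple bond gives 10 carbons: the parent is decane.
The chain contains a C=C double bond, so the unsaturation ending is -ene.
The numbering direction is chosen so that numbering from this end puts the double bond at C-2 rather than C-8.
That gives the double bond between C-2 and C-3; an iodo group at C-10.
Putting it together: 10-iododec-2-ene.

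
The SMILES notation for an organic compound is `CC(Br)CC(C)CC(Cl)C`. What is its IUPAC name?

The longest continuous carbon chain has 7 atoms, so the parent hydride is heptane.
Choose the numbering such that the locant sets are identical either way, so the alphabetically earlier bromo substituent takes the lower locant (2 rather than 6).
With this numbering: a bromo group at C-2; a chloro group at C-6; a methyl group at C-4.
Prefixes are listed alphabetically: bromo, chloro, methyl.
Putting it together: 2-bromo-6-chloro-4-methylheptane.

2-bromo-6-chloro-4-methylheptane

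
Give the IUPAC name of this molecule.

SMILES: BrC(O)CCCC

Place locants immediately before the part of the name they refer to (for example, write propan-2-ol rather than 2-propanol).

1-bromopentan-1-ol

The longest carbon chain that includes the –OH group has 5 carbons, so the parent hydride is pentane.
The principal characteristic group is an alcohol (–OH), named with the suffix -ol.
The numbering direction is chosen so that numbering from this end puts the hydroxyl group at C-1 rather than C-5.
That gives the hydroxyl at C-1; a bromo group at C-1.
Putting it together: 1-bromopentan-1-ol.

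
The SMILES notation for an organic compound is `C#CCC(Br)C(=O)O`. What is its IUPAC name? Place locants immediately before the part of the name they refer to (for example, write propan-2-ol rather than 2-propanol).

2-bromopent-4-ynoic acid

Counting along the main chain through the –COOH group and the multiple bond gives 5 carbons: the parent is pentane.
The principal characteristic group is a carboxylic acid (terminal –COOH), named with the suffix -oic acid.
There is one C≡C triple bond, indicated by the ending -yne.
Number the chain so that the carboxylic acid carbon is C-1 by definition.
This places the triple bond between C-4 and C-5; a bromo group at C-2.
The name is 2-bromopent-4-ynoic acid.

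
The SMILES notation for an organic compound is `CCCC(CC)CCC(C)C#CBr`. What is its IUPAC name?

1-bromo-6-ethyl-3-methylnon-1-yne

The longest chain bearing the multiple bond is 9 carbons long (nonane).
There is one C≡C triple bond, indicated by the ending -yne.
Choose the numbering such that numbering from this end puts the triple bond at C-1 rather than C-8.
That gives the triple bond between C-1 and C-2; a bromo group at C-1; an ethyl group at C-6; a methyl group at C-3.
Prefixes are listed alphabetically: bromo, ethyl, methyl.
Putting it together: 1-bromo-6-ethyl-3-methylnon-1-yne.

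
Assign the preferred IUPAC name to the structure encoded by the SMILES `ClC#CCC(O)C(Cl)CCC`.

Counting along the main chain through the –OH group and the multiple bond gives 8 carbons: the parent is octane.
The principal characteristic group is an alcohol (–OH), named with the suffix -ol.
There is one C≡C triple bond, indicated by the ending -yne.
Choose the numbering such that numbering from this end puts the hydroxyl group at C-4 rather than C-5.
That gives the hydroxyl at C-4; the triple bond between C-1 and C-2; chloro groups at C-1 and C-5.
Assembling the pieces gives 1,5-dichlorooct-1-yn-4-ol.

1,5-dichlorooct-1-yn-4-ol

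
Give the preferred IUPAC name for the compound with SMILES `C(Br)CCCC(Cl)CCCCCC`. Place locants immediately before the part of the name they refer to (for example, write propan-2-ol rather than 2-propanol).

The longest continuous carbon chain has 11 atoms, so the parent hydride is undecane.
Choose the numbering such that the substituent locant set {1,5} is lower than {7,11} at the first point of difference.
That gives a bromo group at C-1; a chloro group at C-5.
Substituent prefixes are cited in alphabetical order (multiplying prefixes like di-/tri- are ignored for ordering).
Putting it together: 1-bromo-5-chloroundecane.

1-bromo-5-chloroundecane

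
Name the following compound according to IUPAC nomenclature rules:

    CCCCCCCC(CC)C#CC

Counting along the main chain through the multiple bond gives 11 carbons: the parent is undecane.
There is one C≡C triple bond, indicated by the ending -yne.
Choose the numbering such that numbering from this end puts the triple bond at C-2 rather than C-9.
This places the triple bond between C-2 and C-3; an ethyl group at C-4.
The name is 4-ethylundec-2-yne.

4-ethylundec-2-yne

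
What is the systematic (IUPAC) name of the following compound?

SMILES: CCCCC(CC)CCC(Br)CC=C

Counting along the main chain through the multiple bond gives 11 carbons: the parent is undecane.
A C=C double bond in the chain gives the infix -ene-.
Number the chain so that numbering from this end puts the double bond at C-1 rather than C-10.
That gives the double bond between C-1 and C-2; a bromo group at C-4; an ethyl group at C-7.
Substituent prefixes are cited in alphabetical order (multiplying prefixes like di-/tri- are ignored for ordering).
The name is 4-bromo-7-ethylundec-1-ene.

4-bromo-7-ethylundec-1-ene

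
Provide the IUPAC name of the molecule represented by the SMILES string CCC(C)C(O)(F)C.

2-fluoro-3-methylpentan-2-ol

The longest chain bearing the –OH group is 5 carbons long (pentane).
The highest-priority functional group is an alcohol (–OH), so the name ends in -ol.
Number the chain so that numbering from this end puts the hydroxyl group at C-2 rather than C-4.
This places the hydroxyl at C-2; a fluoro group at C-2; a methyl group at C-3.
Prefixes are listed alphabetically: fluoro, methyl.
The name is 2-fluoro-3-methylpentan-2-ol.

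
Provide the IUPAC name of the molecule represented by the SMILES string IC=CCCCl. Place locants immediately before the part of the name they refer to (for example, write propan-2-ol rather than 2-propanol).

The longest chain bearing the multiple bond is 4 carbons long (butane).
The chain contains a C=C double bond, so the unsaturation ending is -ene.
The numbering direction is chosen so that numbering from this end puts the double bond at C-1 rather than C-3.
That gives the double bond between C-1 and C-2; a chloro group at C-4; an iodo group at C-1.
Substituent prefixes are cited in alphabetical order (multiplying prefixes like di-/tri- are ignored for ordering).
Putting it together: 4-chloro-1-iodobut-1-ene.

4-chloro-1-iodobut-1-ene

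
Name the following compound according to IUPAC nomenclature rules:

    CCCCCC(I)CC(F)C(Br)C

2-bromo-3-fluoro-5-iododecane

The longest continuous carbon chain has 10 atoms, so the parent hydride is decane.
Choose the numbering such that the substituent locant set {2,3,5} is lower than {6,8,9} at the first point of difference.
This places a bromo group at C-2; a fluoro group at C-3; an iodo group at C-5.
The substituents are ordered alphabetically, ignoring any di-/tri- multipliers.
The name is 2-bromo-3-fluoro-5-iododecane.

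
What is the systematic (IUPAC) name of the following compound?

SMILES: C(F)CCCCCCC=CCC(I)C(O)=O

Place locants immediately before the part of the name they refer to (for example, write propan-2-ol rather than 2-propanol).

12-fluoro-2-iodododec-4-enoic acid

The longest chain bearing the –COOH group and the multiple bond is 12 carbons long (dodecane).
A carboxylic acid (terminal –COOH) is the principal characteristic group, giving the suffix -oic acid.
A C=C double bond in the chain gives the infix -ene-.
Choose the numbering such that the carboxylic acid carbon is C-1 by definition.
This places the double bond between C-4 and C-5; a fluoro group at C-12; an iodo group at C-2.
Substituent prefixes are cited in alphabetical order (multiplying prefixes like di-/tri- are ignored for ordering).
Assembling the pieces gives 12-fluoro-2-iodododec-4-enoic acid.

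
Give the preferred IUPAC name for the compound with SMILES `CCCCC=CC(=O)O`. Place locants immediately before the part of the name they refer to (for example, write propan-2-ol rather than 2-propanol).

hept-2-enoic acid

The longest carbon chain that includes the –COOH group and the multiple bond has 7 carbons, so the parent hydride is heptane.
The highest-priority functional group is a carboxylic acid (terminal –COOH), so the name ends in -oic acid.
There is one C=C double bond, indicated by the ending -ene.
Number the chain so that the carboxylic acid carbon is C-1 by definition.
This places the double bond between C-2 and C-3.
The name is hept-2-enoic acid.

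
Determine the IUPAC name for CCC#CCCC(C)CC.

7-methylnon-3-yne

Counting along the main chain through the multiple bond gives 9 carbons: the parent is nonane.
The chain contains a C≡C triple bond, so the unsaturation ending is -yne.
Number the chain so that numbering from this end puts the triple bond at C-3 rather than C-6.
This places the triple bond between C-3 and C-4; a methyl group at C-7.
Putting it together: 7-methylnon-3-yne.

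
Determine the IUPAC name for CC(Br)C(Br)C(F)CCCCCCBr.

1,8,9-tribromo-7-fluorodecane

The longest continuous carbon chain has 10 atoms, so the parent hydride is decane.
Number the chain so that the substituent locant set {1,7,8,9} is lower than {2,3,4,10} at the first point of difference.
With this numbering: bromo groups at C-1 and C-8 and C-9; a fluoro group at C-7.
Substituent prefixes are cited in alphabetical order (multiplying prefixes like di-/tri- are ignored for ordering).
Assembling the pieces gives 1,8,9-tribromo-7-fluorodecane.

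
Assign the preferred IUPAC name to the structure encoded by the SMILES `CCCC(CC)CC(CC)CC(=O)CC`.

5,7-diethyldecan-3-one

The longest carbon chain that includes the carbonyl has 10 carbons, so the parent hydride is decane.
The highest-priority functional group is a ketone (C=O on an internal carbon), so the name ends in -one.
Number the chain so that numbering from this end puts the carbonyl group at C-3 rather than C-8.
With this numbering: the carbonyl at C-3; ethyl groups at C-5 and C-7.
The name is 5,7-diethyldecan-3-one.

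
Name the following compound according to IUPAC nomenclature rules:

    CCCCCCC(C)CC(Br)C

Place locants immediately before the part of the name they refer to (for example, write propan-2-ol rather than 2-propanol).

The parent chain contains 10 carbons (decane).
Choose the numbering such that the substituent locant set {2,4} is lower than {7,9} at the first point of difference.
This places a bromo group at C-2; a methyl group at C-4.
Substituent prefixes are cited in alphabetical order (multiplying prefixes like di-/tri- are ignored for ordering).
The name is 2-bromo-4-methyldecane.

2-bromo-4-methyldecane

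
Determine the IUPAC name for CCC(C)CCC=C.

Counting along the main chain through the multiple bond gives 7 carbons: the parent is heptane.
There is one C=C double bond, indicated by the ending -ene.
Number the chain so that numbering from this end puts the double bond at C-1 rather than C-6.
With this numbering: the double bond between C-1 and C-2; a methyl group at C-5.
Putting it together: 5-methylhept-1-ene.

5-methylhept-1-ene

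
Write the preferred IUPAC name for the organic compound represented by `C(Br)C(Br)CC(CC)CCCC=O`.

The longest carbon chain that includes the –CHO group has 8 carbons, so the parent hydride is octane.
The principal characteristic group is an aldehyde (terminal –CHO), named with the suffix -al.
The numbering direction is chosen so that the aldehyde carbon is C-1 by definition.
That gives bromo groups at C-7 and C-8; an ethyl group at C-5.
The substituents are ordered alphabetically, ignoring any di-/tri- multipliers.
Putting it together: 7,8-dibromo-5-ethyloctanal.

7,8-dibromo-5-ethyloctanal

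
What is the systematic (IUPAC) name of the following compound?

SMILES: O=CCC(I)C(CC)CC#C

4-ethyl-3-iodohept-6-ynal

Counting along the main chain through the –CHO group and the multiple bond gives 7 carbons: the parent is heptane.
The highest-priority functional group is an aldehyde (terminal –CHO), so the name ends in -al.
A C≡C triple bond in the chain gives the infix -yne-.
Choose the numbering such that the aldehyde carbon is C-1 by definition.
With this numbering: the triple bond between C-6 and C-7; an ethyl group at C-4; an iodo group at C-3.
Prefixes are listed alphabetically: ethyl, iodo.
The name is 4-ethyl-3-iodohept-6-ynal.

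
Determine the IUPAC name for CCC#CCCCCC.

non-3-yne

The longest chain bearing the multiple bond is 9 carbons long (nonane).
A C≡C triple bond in the chain gives the infix -yne-.
The numbering direction is chosen so that numbering from this end puts the triple bond at C-3 rather than C-6.
That gives the triple bond between C-3 and C-4.
The name is non-3-yne.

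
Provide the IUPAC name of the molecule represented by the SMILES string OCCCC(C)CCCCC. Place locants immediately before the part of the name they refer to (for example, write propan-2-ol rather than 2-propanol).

The longest chain bearing the –OH group is 9 carbons long (nonane).
An alcohol (–OH) is the principal characteristic group, giving the suffix -ol.
Number the chain so that numbering from this end puts the hydroxyl group at C-1 rather than C-9.
This places the hydroxyl at C-1; a methyl group at C-4.
Assembling the pieces gives 4-methylnonan-1-ol.

4-methylnonan-1-ol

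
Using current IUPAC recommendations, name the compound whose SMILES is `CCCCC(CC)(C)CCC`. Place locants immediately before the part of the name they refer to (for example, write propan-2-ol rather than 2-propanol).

4-ethyl-4-methyloctane

The parent chain contains 8 carbons (octane).
Choose the numbering such that the substituent locant set {4,4} is lower than {5,5} at the first point of difference.
That gives an ethyl group at C-4; a methyl group at C-4.
The substituents are ordered alphabetically, ignoring any di-/tri- multipliers.
Assembling the pieces gives 4-ethyl-4-methyloctane.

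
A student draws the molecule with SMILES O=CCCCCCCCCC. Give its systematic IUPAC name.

decanal

The longest carbon chain that includes the –CHO group has 10 carbons, so the parent hydride is decane.
An aldehyde (terminal –CHO) is the principal characteristic group, giving the suffix -al.
The numbering direction is chosen so that the aldehyde carbon is C-1 by definition.
Putting it together: decanal.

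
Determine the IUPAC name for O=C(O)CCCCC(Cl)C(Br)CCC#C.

The longest chain bearing the –COOH group and the multiple bond is 11 carbons long (undecane).
A carboxylic acid (terminal –COOH) is the principal characteristic group, giving the suffix -oic acid.
The chain contains a C≡C triple bond, so the unsaturation ending is -yne.
The numbering direction is chosen so that the carboxylic acid carbon is C-1 by definition.
That gives the triple bond between C-10 and C-11; a bromo group at C-7; a chloro group at C-6.
The substituents are ordered alphabetically, ignoring any di-/tri- multipliers.
The name is 7-bromo-6-chloroundec-10-ynoic acid.

7-bromo-6-chloroundec-10-ynoic acid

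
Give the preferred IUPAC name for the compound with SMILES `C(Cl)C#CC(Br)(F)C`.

4-bromo-1-chloro-4-fluoropent-2-yne

Counting along the main chain through the multiple bond gives 5 carbons: the parent is pentane.
A C≡C triple bond in the chain gives the infix -yne-.
Choose the numbering such that numbering from this end puts the triple bond at C-2 rather than C-3.
With this numbering: the triple bond between C-2 and C-3; a bromo group at C-4; a chloro group at C-1; a fluoro group at C-4.
The substituents are ordered alphabetically, ignoring any di-/tri- multipliers.
The name is 4-bromo-1-chloro-4-fluoropent-2-yne.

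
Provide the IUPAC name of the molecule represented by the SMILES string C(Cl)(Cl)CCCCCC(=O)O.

7,7-dichloroheptanoic acid

Counting along the main chain through the –COOH group gives 7 carbons: the parent is heptane.
A carboxylic acid (terminal –COOH) is the principal characteristic group, giving the suffix -oic acid.
The numbering direction is chosen so that the carboxylic acid carbon is C-1 by definition.
This places two chloro groups at C-7.
Putting it together: 7,7-dichloroheptanoic acid.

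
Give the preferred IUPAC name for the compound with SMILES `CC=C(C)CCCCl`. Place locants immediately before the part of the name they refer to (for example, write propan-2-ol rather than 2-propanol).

The longest carbon chain that includes the multiple bond has 6 carbons, so the parent hydride is hexane.
There is one C=C double bond, indicated by the ending -ene.
Number the chain so that numbering from this end puts the double bond at C-2 rather than C-4.
That gives the double bond between C-2 and C-3; a chloro group at C-6; a methyl group at C-3.
Substituent prefixes are cited in alphabetical order (multiplying prefixes like di-/tri- are ignored for ordering).
Assembling the pieces gives 6-chloro-3-methylhex-2-ene.

6-chloro-3-methylhex-2-ene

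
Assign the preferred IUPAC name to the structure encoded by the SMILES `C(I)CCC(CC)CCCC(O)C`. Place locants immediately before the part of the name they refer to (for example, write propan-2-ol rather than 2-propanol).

6-ethyl-9-iodononan-2-ol

The longest chain bearing the –OH group is 9 carbons long (nonane).
An alcohol (–OH) is the principal characteristic group, giving the suffix -ol.
Choose the numbering such that numbering from this end puts the hydroxyl group at C-2 rather than C-8.
This places the hydroxyl at C-2; an ethyl group at C-6; an iodo group at C-9.
Substituent prefixes are cited in alphabetical order (multiplying prefixes like di-/tri- are ignored for ordering).
Putting it together: 6-ethyl-9-iodononan-2-ol.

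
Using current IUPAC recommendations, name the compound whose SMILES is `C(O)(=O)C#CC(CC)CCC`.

The longest chain bearing the –COOH group and the multiple bond is 7 carbons long (heptane).
The highest-priority functional group is a carboxylic acid (terminal –COOH), so the name ends in -oic acid.
The chain contains a C≡C triple bond, so the unsaturation ending is -yne.
Number the chain so that the carboxylic acid carbon is C-1 by definition.
That gives the triple bond between C-2 and C-3; an ethyl group at C-4.
Putting it together: 4-ethylhept-2-ynoic acid.

4-ethylhept-2-ynoic acid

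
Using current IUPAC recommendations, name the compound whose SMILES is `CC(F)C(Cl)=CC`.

Counting along the main chain through the multiple bond gives 5 carbons: the parent is pentane.
A C=C double bond in the chain gives the infix -ene-.
The numbering direction is chosen so that numbering from this end puts the double bond at C-2 rather than C-3.
With this numbering: the double bond between C-2 and C-3; a chloro group at C-3; a fluoro group at C-4.
Prefixes are listed alphabetically: chloro, fluoro.
The name is 3-chloro-4-fluoropent-2-ene.

3-chloro-4-fluoropent-2-ene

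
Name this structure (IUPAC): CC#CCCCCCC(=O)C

dec-8-yn-2-one

Counting along the main chain through the carbonyl and the multiple bond gives 10 carbons: the parent is decane.
A ketone (C=O on an internal carbon) is the principal characteristic group, giving the suffix -one.
There is one C≡C triple bond, indicated by the ending -yne.
Number the chain so that numbering from this end puts the carbonyl group at C-2 rather than C-9.
That gives the carbonyl at C-2; the triple bond between C-8 and C-9.
Putting it together: dec-8-yn-2-one.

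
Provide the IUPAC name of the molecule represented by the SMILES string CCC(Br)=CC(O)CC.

The longest chain bearing the –OH group and the multiple bond is 7 carbons long (heptane).
The principal characteristic group is an alcohol (–OH), named with the suffix -ol.
There is one C=C double bond, indicated by the ending -ene.
Choose the numbering such that numbering from this end puts the hydroxyl group at C-3 rather than C-5.
That gives the hydroxyl at C-3; the double bond between C-4 and C-5; a bromo group at C-5.
The name is 5-bromohept-4-en-3-ol.

5-bromohept-4-en-3-ol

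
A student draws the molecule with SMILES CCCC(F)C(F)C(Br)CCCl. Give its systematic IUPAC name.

The longest continuous carbon chain has 8 atoms, so the parent hydride is octane.
Choose the numbering such that the substituent locant set {1,3,4,5} is lower than {4,5,6,8} at the first point of difference.
This places a bromo group at C-3; a chloro group at C-1; fluoro groups at C-4 and C-5.
Prefixes are listed alphabetically: bromo, chloro, fluoro.
The name is 3-bromo-1-chloro-4,5-difluorooctane.

3-bromo-1-chloro-4,5-difluorooctane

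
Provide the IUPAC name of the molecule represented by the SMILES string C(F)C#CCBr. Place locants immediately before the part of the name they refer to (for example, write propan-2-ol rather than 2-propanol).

1-bromo-4-fluorobut-2-yne

The longest chain bearing the multiple bond is 4 carbons long (butane).
The chain contains a C≡C triple bond, so the unsaturation ending is -yne.
Choose the numbering such that the locant sets are identical either way, so the alphabetically earlier bromo substituent takes the lower locant (1 rather than 4).
That gives the triple bond between C-2 and C-3; a bromo group at C-1; a fluoro group at C-4.
The substituents are ordered alphabetically, ignoring any di-/tri- multipliers.
The name is 1-bromo-4-fluorobut-2-yne.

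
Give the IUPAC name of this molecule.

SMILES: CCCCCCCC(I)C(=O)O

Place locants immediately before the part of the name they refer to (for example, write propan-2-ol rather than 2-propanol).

The longest carbon chain that includes the –COOH group has 9 carbons, so the parent hydride is nonane.
The principal characteristic group is a carboxylic acid (terminal –COOH), named with the suffix -oic acid.
Choose the numbering such that the carboxylic acid carbon is C-1 by definition.
That gives an iodo group at C-2.
The name is 2-iodononanoic acid.

2-iodononanoic acid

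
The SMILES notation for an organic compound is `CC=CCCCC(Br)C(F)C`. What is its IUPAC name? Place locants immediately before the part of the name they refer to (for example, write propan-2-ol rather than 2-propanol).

7-bromo-8-fluoronon-2-ene

Counting along the main chain through the multiple bond gives 9 carbons: the parent is nonane.
The chain contains a C=C double bond, so the unsaturation ending is -ene.
Number the chain so that numbering from this end puts the double bond at C-2 rather than C-7.
With this numbering: the double bond between C-2 and C-3; a bromo group at C-7; a fluoro group at C-8.
Substituent prefixes are cited in alphabetical order (multiplying prefixes like di-/tri- are ignored for ordering).
Assembling the pieces gives 7-bromo-8-fluoronon-2-ene.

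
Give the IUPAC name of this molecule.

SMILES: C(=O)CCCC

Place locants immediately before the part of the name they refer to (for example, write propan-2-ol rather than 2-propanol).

Counting along the main chain through the –CHO group gives 5 carbons: the parent is pentane.
The principal characteristic group is an aldehyde (terminal –CHO), named with the suffix -al.
The numbering direction is chosen so that the aldehyde carbon is C-1 by definition.
Assembling the pieces gives pentanal.

pentanal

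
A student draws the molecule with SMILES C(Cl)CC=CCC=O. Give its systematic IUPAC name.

Counting along the main chain through the –CHO group and the multiple bond gives 6 carbons: the parent is hexane.
An aldehyde (terminal –CHO) is the principal characteristic group, giving the suffix -al.
The chain contains a C=C double bond, so the unsaturation ending is -ene.
The numbering direction is chosen so that the aldehyde carbon is C-1 by definition.
That gives the double bond between C-3 and C-4; a chloro group at C-6.
Assembling the pieces gives 6-chlorohex-3-enal.

6-chlorohex-3-enal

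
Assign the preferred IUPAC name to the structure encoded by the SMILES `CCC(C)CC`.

3-methylpentane

The longest carbon chain is 5 atoms: the parent is pentane.
The molecule is symmetric, so either numbering direction gives the same locants.
With this numbering: a methyl group at C-3.
Putting it together: 3-methylpentane.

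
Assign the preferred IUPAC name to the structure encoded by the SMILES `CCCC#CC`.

hex-2-yne

The longest carbon chain that includes the multiple bond has 6 carbons, so the parent hydride is hexane.
The chain contains a C≡C triple bond, so the unsaturation ending is -yne.
The numbering direction is chosen so that numbering from this end puts the triple bond at C-2 rather than C-4.
That gives the triple bond between C-2 and C-3.
Assembling the pieces gives hex-2-yne.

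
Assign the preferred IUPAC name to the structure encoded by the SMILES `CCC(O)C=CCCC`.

The longest carbon chain that includes the –OH group and the multiple bond has 8 carbons, so the parent hydride is octane.
An alcohol (–OH) is the principal characteristic group, giving the suffix -ol.
The chain contains a C=C double bond, so the unsaturation ending is -ene.
The numbering direction is chosen so that numbering from this end puts the hydroxyl group at C-3 rather than C-6.
With this numbering: the hydroxyl at C-3; the double bond between C-4 and C-5.
Assembling the pieces gives oct-4-en-3-ol.

oct-4-en-3-ol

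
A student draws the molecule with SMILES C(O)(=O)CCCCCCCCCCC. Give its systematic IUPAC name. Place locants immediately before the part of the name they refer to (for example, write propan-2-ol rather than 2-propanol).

dodecanoic acid

The longest carbon chain that includes the –COOH group has 12 carbons, so the parent hydride is dodecane.
A carboxylic acid (terminal –COOH) is the principal characteristic group, giving the suffix -oic acid.
The numbering direction is chosen so that the carboxylic acid carbon is C-1 by definition.
Putting it together: dodecanoic acid.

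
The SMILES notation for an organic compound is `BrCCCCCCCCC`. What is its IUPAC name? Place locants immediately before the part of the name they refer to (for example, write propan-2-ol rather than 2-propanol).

The longest continuous carbon chain has 9 atoms, so the parent hydride is nonane.
Number the chain so that the substituent locant set {1} is lower than {9} at the first point of difference.
With this numbering: a bromo group at C-1.
The name is 1-bromononane.

1-bromononane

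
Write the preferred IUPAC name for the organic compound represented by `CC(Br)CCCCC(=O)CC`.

The longest chain bearing the carbonyl is 9 carbons long (nonane).
The highest-priority functional group is a ketone (C=O on an internal carbon), so the name ends in -one.
The numbering direction is chosen so that numbering from this end puts the carbonyl group at C-3 rather than C-7.
This places the carbonyl at C-3; a bromo group at C-8.
Assembling the pieces gives 8-bromononan-3-one.

8-bromononan-3-one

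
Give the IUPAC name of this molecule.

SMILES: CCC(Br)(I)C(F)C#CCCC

Counting along the main chain through the multiple bond gives 9 carbons: the parent is nonane.
There is one C≡C triple bond, indicated by the ending -yne.
Choose the numbering such that numbering from this end puts the triple bond at C-4 rather than C-5.
This places the triple bond between C-4 and C-5; a bromo group at C-7; a fluoro group at C-6; an iodo group at C-7.
Substituent prefixes are cited in alphabetical order (multiplying prefixes like di-/tri- are ignored for ordering).
Assembling the pieces gives 7-bromo-6-fluoro-7-iodonon-4-yne.

7-bromo-6-fluoro-7-iodonon-4-yne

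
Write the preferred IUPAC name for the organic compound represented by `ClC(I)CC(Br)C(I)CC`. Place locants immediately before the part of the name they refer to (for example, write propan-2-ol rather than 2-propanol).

3-bromo-1-chloro-1,4-diiodohexane

The longest carbon chain is 6 atoms: the parent is hexane.
Number the chain so that the substituent locant set {1,1,3,4} is lower than {3,4,6,6} at the first point of difference.
With this numbering: a bromo group at C-3; a chloro group at C-1; iodo groups at C-1 and C-4.
Prefixes are listed alphabetically: bromo, chloro, iodo.
Assembling the pieces gives 3-bromo-1-chloro-1,4-diiodohexane.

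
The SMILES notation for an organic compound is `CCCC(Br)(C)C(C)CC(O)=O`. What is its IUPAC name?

4-bromo-3,4-dimethylheptanoic acid

The longest chain bearing the –COOH group is 7 carbons long (heptane).
A carboxylic acid (terminal –COOH) is the principal characteristic group, giving the suffix -oic acid.
The numbering direction is chosen so that the carboxylic acid carbon is C-1 by definition.
With this numbering: a bromo group at C-4; methyl groups at C-3 and C-4.
Substituent prefixes are cited in alphabetical order (multiplying prefixes like di-/tri- are ignored for ordering).
Assembling the pieces gives 4-bromo-3,4-dimethylheptanoic acid.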